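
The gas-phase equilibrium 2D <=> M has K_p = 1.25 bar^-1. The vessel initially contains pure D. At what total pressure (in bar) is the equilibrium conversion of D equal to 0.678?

P = 1.73 bar

Let X = conversion of D (basis 1 mol D); extent of reaction ξ = 0.5X.
Moles: n_D = 1 − X; n_M = 0.5X.
Total moles n_T = 1 − 0.5X.
K_p = p_M / (p_D^2) with p_i = (n_i/n_T)·P.
At X = 0.678: the mole-fraction product g(X) = Π y_i^ν_i = 2.161. Since K_p = g(X)·P^{-1}, P = (g/K_p)^(1/1) = (2.161/1.25)^(1/1) = 1.73 bar.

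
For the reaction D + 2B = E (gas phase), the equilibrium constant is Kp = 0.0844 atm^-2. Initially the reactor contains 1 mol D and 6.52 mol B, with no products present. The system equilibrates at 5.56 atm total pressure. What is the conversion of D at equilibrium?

Take 1 mol D as basis and let X be its fractional conversion, so ξ = X.
Moles: n_D = 1 − X; n_B = 6.52 − 2X; n_E = X.
n_T = Σnᵢ = 7.52 − 2X.
Mole fractions y_i = n_i/n_T; Kp = p_E / (p_D p_B^2) with p_i = y_i·P.
Substituting and setting equal to 0.0844 atm^-2 gives a polynomial in X; the root in (0,1) is X = 0.648.

X = 0.648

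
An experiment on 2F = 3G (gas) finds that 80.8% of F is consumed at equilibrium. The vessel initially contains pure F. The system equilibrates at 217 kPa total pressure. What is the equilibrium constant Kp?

Basis: 1 mol F initially; let X = conversion of F. Extent ξ = 0.5X.
At extent ξ: n_F = 1 − X; n_G = 1.5X.
n_T = Σnᵢ = 1 + 0.5X.
At X = 0.808: n_F = 0.192, n_G = 1.21, n_T = 1.4.
p_i = (n_i/n_T)·P. Kp = p_G^3 / (p_F^2) = 7.46e+03 kPa.

Kp = 7.46e+03 kPa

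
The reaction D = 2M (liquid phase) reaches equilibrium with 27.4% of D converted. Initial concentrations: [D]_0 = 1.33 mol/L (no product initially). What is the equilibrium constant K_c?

K_c = 0.55 mol/L

Let X = conversion of D.
Concentrations: [D] = 1.33 − 1.33X; [M] = 2.66X.
At X = 0.274: [D] = 0.966, [M] = 0.729.
K_c = [M]^2 / ([D]) = 0.55 mol/L.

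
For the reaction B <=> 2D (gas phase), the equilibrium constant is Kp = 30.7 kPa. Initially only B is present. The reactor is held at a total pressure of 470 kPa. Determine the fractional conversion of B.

Basis: 1 mol B initially; let X = conversion of B. Extent ξ = X.
Mole table: n_B = 1 − X; n_D = 2X.
Total moles n_T = 1 + X.
y_i = n_i/n_T, p_i = y_i·P. Kp = p_D^2 / (p_B).
Substituting and setting equal to 30.7 kPa gives a polynomial in X; the root in (0,1) is X = 0.127.

X = 0.127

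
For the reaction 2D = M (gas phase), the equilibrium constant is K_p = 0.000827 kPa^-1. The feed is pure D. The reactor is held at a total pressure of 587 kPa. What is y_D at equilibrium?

Let X = conversion of D (basis 1 mol D); extent of reaction ξ = 0.5X.
Species balance: n_D = 1 − X; n_M = 0.5X.
Total moles n_T = 1 − 0.5X.
y_i = n_i/n_T, p_i = y_i·P. K_p = p_M / (p_D^2).
Setting this equal to 0.000827 kPa^-1 and taking the physical root (0 < X < 1) gives X = 0.417.
Then n_D = 0.583, n_T = 0.792, so y_D = 0.737.

y_D = 0.737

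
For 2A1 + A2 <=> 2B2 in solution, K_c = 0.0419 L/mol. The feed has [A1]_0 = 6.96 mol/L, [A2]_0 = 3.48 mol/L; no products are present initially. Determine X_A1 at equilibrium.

X = 0.249

Let X = conversion of A1; extent ξ = 6.96X/2 mol/L.
Concentrations: [A1] = 6.96 − 6.96X; [A2] = 3.48 − 3.48X; [B2] = 6.96X.
K_c = [B2]^2 / ([A1]^2 [A2]).
Equating to 0.0419 L/mol: the physical root is X = 0.249.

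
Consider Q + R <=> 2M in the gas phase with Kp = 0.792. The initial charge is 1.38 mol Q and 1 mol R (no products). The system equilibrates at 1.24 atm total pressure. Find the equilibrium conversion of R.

Basis: 1 mol R initially; let X = conversion of R. Extent ξ = X.
Mole table: n_Q = 1.38 − X; n_R = 1 − X; n_M = 2X.
Since Δν = 0, n_T = 2.38 throughout.
y_i = n_i/n_T, p_i = y_i·P. Kp = p_M^2 / (p_Q p_R).
Equating to 0.792 and solving on 0 < X < 1: X = 0.360.

X = 0.360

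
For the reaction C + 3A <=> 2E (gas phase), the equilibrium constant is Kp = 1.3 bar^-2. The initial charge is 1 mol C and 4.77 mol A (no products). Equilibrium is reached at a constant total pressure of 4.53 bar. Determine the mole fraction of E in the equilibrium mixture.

Basis: 1 mol C initially; let X = conversion of C. Extent ξ = X.
At extent ξ: n_C = 1 − X; n_A = 4.77 − 3X; n_E = 2X.
n_T = Σnᵢ = 5.77 − 2X.
Mole fractions y_i = n_i/n_T; Kp = p_E^2 / (p_C p_A^3) with p_i = y_i·P.
This yields a degree-4 equation in X; solving on (0,1), X = 0.843.
Then n_E = 1.69, n_T = 4.08, so y_E = 0.412.

y_E = 0.412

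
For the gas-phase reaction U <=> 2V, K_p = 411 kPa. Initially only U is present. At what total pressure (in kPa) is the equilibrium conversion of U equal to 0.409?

P = 511 kPa

Basis: 1 mol U initially; let X = conversion of U. Extent ξ = X.
Species balance: n_U = 1 − X; n_V = 2X.
Summing: n_T = 1 + X.
K_p = p_V^2 / (p_U) with p_i = (n_i/n_T)·P.
At X = 0.409: the mole-fraction product g(X) = Π y_i^ν_i = 0.8035. Since K_p = g(X)·P^{1}, P = (K_p/g)^(1/1) = (411/0.8035)^(1/1) = 511 kPa.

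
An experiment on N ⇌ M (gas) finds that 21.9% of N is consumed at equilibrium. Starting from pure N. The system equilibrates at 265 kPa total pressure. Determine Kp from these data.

Basis: 1 mol N initially; let X = conversion of N. Extent ξ = X.
Mole table: n_N = 1 − X; n_M = X.
Total moles n_T = 1 (Δν = 0, constant).
At X = 0.219: n_N = 0.781, n_M = 0.219, n_T = 1.
p_i = (n_i/n_T)·P. Kp = p_M / (p_N) = 0.28.

Kp = 0.28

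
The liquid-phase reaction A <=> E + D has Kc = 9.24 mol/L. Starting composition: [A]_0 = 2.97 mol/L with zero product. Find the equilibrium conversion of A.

X = 0.796

Let X = conversion of A; extent ξ = 2.97·X mol/L.
Concentrations: [A] = 2.97 − 2.97X; [E] = 2.97X; [D] = 2.97X.
Kc = [E] [D] / ([A]).
Setting equal to 9.24 and solving for X on (0,1) gives X = 0.796.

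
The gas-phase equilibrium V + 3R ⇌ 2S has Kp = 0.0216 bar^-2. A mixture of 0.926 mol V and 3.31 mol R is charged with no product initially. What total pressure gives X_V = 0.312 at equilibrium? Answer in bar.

Take 0.926 mol V as basis and let X be its fractional conversion, so ξ = 0.926X.
At extent ξ: n_V = 0.926 − 0.926X; n_R = 3.31 − 2.78X; n_S = 1.85X.
n_T = Σnᵢ = 4.24 − 1.85X.
Kp = p_S^2 / (p_V p_R^3) with p_i = (n_i/n_T)·P.
At X = 0.312: the mole-fraction product g(X) = Π y_i^ν_i = 0.4809. Since Kp = g(X)·P^{-2}, P = (g/Kp)^(1/2) = (0.4809/0.0216)^(1/2) = 4.72 bar.

P = 4.72 bar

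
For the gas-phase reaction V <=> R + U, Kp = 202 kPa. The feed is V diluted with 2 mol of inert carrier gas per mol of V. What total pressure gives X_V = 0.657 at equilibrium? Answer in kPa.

Take 1 mol V as basis and let X be its fractional conversion, so ξ = X.
At extent ξ: n_V = 1 − X; n_R = X; n_U = X; n_I = 2 (inert).
Summing: n_T = 3 + X.
Kp = p_R p_U / (p_V) with p_i = (n_i/n_T)·P.
At X = 0.657: the mole-fraction product g(X) = Π y_i^ν_i = 0.3441. Since Kp = g(X)·P^{1}, P = (Kp/g)^(1/1) = (202/0.3441)^(1/1) = 587 kPa.

P = 587 kPa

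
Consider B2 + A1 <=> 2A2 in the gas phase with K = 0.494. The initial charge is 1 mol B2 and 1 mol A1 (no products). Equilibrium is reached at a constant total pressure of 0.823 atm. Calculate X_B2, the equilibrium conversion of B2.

Basis: 1 mol B2 initially; let X = conversion of B2. Extent ξ = X.
Moles: n_B2 = 1 − X; n_A1 = 1 − X; n_A2 = 2X.
Total moles n_T = 2 (Δν = 0, constant).
With p_i = (n_i/n_T)P, K = p_A2^2 / (p_B2 p_A1).
This yields a degree-2 equation in X; solving on (0,1), X = 0.260.

X = 0.260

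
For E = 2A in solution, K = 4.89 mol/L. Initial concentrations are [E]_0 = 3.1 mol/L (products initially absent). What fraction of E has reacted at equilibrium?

Let X = conversion of E; extent ξ = 3.1·X mol/L.
Concentrations: [E] = 3.1 − 3.1X; [A] = 6.2X.
K = [A]^2 / ([E]).
Solving K = 4.89 for X ∈ (0,1): X = 0.461.

X = 0.461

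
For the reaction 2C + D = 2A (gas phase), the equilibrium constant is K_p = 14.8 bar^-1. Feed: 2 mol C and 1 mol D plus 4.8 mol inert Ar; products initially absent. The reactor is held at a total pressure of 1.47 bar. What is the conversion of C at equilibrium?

X = 0.540

Basis: 2 mol C initially; let X = conversion of C. Extent ξ = X.
At extent ξ: n_C = 2 − 2X; n_D = 1 − X; n_A = 2X; n_I = 4.8 (inert).
n_T = Σnᵢ = 7.8 − X.
y_i = n_i/n_T, p_i = y_i·P. K_p = p_A^2 / (p_C^2 p_D).
This yields a degree-3 equation in X; solving on (0,1), X = 0.540.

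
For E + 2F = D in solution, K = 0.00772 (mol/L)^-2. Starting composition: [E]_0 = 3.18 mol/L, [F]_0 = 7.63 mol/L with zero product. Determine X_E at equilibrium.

Let X = conversion of E; extent ξ = 3.18·X mol/L.
Concentrations: [E] = 3.18 − 3.18X; [F] = 7.63 − 6.36X; [D] = 3.18X.
K = [D] / ([E] [F]^2).
Equating to 0.00772 (mol/L)^-2: the physical root is X = 0.228.

X = 0.228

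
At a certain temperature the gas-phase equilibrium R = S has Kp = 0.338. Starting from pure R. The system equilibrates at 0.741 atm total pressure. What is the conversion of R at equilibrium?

X = 0.253

Take 1 mol R as basis and let X be its fractional conversion, so ξ = X.
Mole table: n_R = 1 − X; n_S = X.
Since Δν = 0, n_T = 1 throughout.
Mole fractions y_i = n_i/n_T; Kp = p_S / (p_R) with p_i = y_i·P.
Setting this equal to 0.338 and taking the physical root (0 < X < 1) gives X = 0.253.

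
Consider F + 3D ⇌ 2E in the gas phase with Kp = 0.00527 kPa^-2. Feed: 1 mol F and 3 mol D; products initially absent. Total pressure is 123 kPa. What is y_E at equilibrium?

Take 1 mol F as basis and let X be its fractional conversion, so ξ = X.
Moles: n_F = 1 − X; n_D = 3 − 3X; n_E = 2X.
Summing: n_T = 4 − 2X.
With p_i = (n_i/n_T)P, Kp = p_E^2 / (p_F p_D^3).
Substituting and setting equal to 0.00527 kPa^-2 gives a polynomial in X; the root in (0,1) is X = 0.718.
Then n_E = 1.44, n_T = 2.56, so y_E = 0.560.

y_E = 0.560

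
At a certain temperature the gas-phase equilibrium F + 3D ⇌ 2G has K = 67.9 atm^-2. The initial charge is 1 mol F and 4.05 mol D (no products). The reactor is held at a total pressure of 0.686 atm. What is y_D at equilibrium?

y_D = 0.481

Basis: 1 mol F initially; let X = conversion of F. Extent ξ = X.
Moles: n_F = 1 − X; n_D = 4.05 − 3X; n_G = 2X.
Summing: n_T = 5.05 − 2X.
Mole fractions y_i = n_i/n_T; K = p_G^2 / (p_F p_D^3) with p_i = y_i·P.
Substituting and setting equal to 67.9 atm^-2 gives a polynomial in X; the root in (0,1) is X = 0.795.
Then n_D = 1.67, n_T = 3.46, so y_D = 0.481.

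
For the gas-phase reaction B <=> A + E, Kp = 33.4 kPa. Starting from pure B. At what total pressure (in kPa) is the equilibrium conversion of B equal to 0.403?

Basis: 1 mol B initially; let X = conversion of B. Extent ξ = X.
At extent ξ: n_B = 1 − X; n_A = X; n_E = X.
Summing: n_T = 1 + X.
Kp = p_A p_E / (p_B) with p_i = (n_i/n_T)·P.
At X = 0.403: the mole-fraction product g(X) = Π y_i^ν_i = 0.1939. Since Kp = g(X)·P^{1}, P = (Kp/g)^(1/1) = (33.4/0.1939)^(1/1) = 172 kPa.

P = 172 kPa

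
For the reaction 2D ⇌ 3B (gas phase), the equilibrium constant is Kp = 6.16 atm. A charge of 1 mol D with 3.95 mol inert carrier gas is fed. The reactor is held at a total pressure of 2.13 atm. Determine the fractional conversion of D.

Basis: 1 mol D initially; let X = conversion of D. Extent ξ = 0.5X.
Species balance: n_D = 1 − X; n_B = 1.5X; n_I = 3.95 (inert).
Total moles n_T = 4.95 + 0.5X.
y_i = n_i/n_T, p_i = y_i·P. Kp = p_B^3 / (p_D^2).
Substituting and setting equal to 6.16 atm gives a polynomial in X; the root in (0,1) is X = 0.716.

X = 0.716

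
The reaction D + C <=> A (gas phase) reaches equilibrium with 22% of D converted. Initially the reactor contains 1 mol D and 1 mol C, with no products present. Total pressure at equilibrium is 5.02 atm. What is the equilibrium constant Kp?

Kp = 0.128 atm^-1

Let X = conversion of D (basis 1 mol D); extent of reaction ξ = X.
Species balance: n_D = 1 − X; n_C = 1 − X; n_A = X.
Summing: n_T = 2 − X.
At X = 0.22: n_D = 0.78, n_C = 0.78, n_A = 0.22, n_T = 1.78.
p_i = (n_i/n_T)·P. Kp = p_A / (p_D p_C) = 0.128 atm^-1.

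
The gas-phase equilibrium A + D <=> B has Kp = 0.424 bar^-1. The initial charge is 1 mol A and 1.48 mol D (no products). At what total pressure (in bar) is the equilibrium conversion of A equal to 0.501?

Take 1 mol A as basis and let X be its fractional conversion, so ξ = X.
Species balance: n_A = 1 − X; n_D = 1.48 − X; n_B = X.
n_T = Σnᵢ = 2.48 − X.
Kp = p_B / (p_A p_D) with p_i = (n_i/n_T)·P.
At X = 0.501: the mole-fraction product g(X) = Π y_i^ν_i = 2.03. Since Kp = g(X)·P^{-1}, P = (g/Kp)^(1/1) = (2.03/0.424)^(1/1) = 4.79 bar.

P = 4.79 bar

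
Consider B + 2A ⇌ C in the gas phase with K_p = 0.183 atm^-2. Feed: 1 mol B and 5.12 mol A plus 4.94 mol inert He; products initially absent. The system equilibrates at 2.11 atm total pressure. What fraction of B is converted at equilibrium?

X = 0.141

Basis: 1 mol B initially; let X = conversion of B. Extent ξ = X.
At extent ξ: n_B = 1 − X; n_A = 5.12 − 2X; n_C = X; n_I = 4.94 (inert).
Summing: n_T = 11.1 − 2X.
Mole fractions y_i = n_i/n_T; K_p = p_C / (p_B p_A^2) with p_i = y_i·P.
Equating to 0.183 atm^-2 and solving on 0 < X < 1: X = 0.141.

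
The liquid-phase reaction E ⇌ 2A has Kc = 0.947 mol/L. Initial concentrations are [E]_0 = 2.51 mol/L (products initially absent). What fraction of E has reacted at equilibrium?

Let X = conversion of E; extent ξ = 2.51·X mol/L.
Concentrations: [E] = 2.51 − 2.51X; [A] = 5.02X.
Kc = [A]^2 / ([E]).
Equating to 0.947 mol/L: the physical root is X = 0.264.

X = 0.264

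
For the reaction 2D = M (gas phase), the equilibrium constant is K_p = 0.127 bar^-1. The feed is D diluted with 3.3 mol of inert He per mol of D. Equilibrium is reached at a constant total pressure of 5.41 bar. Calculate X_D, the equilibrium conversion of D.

Take 1 mol D as basis and let X be its fractional conversion, so ξ = 0.5X.
Mole table: n_D = 1 − X; n_M = 0.5X; n_I = 3.3 (inert).
Summing: n_T = 4.3 − 0.5X.
Mole fractions y_i = n_i/n_T; K_p = p_M / (p_D^2) with p_i = y_i·P.
This yields a degree-2 equation in X; solving on (0,1), X = 0.206.

X = 0.206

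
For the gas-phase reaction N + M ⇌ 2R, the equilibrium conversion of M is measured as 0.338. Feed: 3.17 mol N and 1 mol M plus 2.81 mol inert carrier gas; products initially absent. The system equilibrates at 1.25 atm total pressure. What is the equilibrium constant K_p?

K_p = 0.244

Let X = conversion of M (basis 1 mol M); extent of reaction ξ = X.
Mole table: n_N = 3.17 − X; n_M = 1 − X; n_R = 2X; n_I = 2.81 (inert).
n_T stays at 6.98 (no change in mole number).
At X = 0.338: n_N = 2.83, n_M = 0.662, n_R = 0.676, n_T = 6.98.
p_i = (n_i/n_T)·P. K_p = p_R^2 / (p_N p_M) = 0.244.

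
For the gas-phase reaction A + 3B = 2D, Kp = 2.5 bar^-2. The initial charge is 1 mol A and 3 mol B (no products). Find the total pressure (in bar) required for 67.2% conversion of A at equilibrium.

Basis: 1 mol A initially; let X = conversion of A. Extent ξ = X.
At extent ξ: n_A = 1 − X; n_B = 3 − 3X; n_D = 2X.
Total moles n_T = 4 − 2X.
Kp = p_D^2 / (p_A p_B^3) with p_i = (n_i/n_T)·P.
At X = 0.672: the mole-fraction product g(X) = Π y_i^ν_i = 40.78. Since Kp = g(X)·P^{-2}, P = (g/Kp)^(1/2) = (40.78/2.5)^(1/2) = 4.04 bar.

P = 4.04 bar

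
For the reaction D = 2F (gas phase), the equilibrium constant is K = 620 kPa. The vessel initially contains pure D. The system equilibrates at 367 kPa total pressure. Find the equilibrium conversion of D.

Take 1 mol D as basis and let X be its fractional conversion, so ξ = X.
Mole table: n_D = 1 − X; n_F = 2X.
Summing: n_T = 1 + X.
With p_i = (n_i/n_T)P, K = p_F^2 / (p_D).
This yields a degree-2 equation in X; solving on (0,1), X = 0.545.

X = 0.545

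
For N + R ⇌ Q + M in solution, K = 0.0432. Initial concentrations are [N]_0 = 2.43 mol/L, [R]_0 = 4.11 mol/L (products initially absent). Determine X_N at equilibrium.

X = 0.222

Let X = conversion of N; extent ξ = 2.43·X mol/L.
Concentrations: [N] = 2.43 − 2.43X; [R] = 4.11 − 2.43X; [Q] = 2.43X; [M] = 2.43X.
K = [Q] [M] / ([N] [R]).
Solving K = 0.0432 for X ∈ (0,1): X = 0.222.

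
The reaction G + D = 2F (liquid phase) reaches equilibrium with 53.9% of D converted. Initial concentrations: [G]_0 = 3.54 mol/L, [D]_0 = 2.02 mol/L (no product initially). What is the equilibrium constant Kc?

Kc = 2.08

Let X = conversion of D.
Concentrations: [G] = 3.54 − 2.02X; [D] = 2.02 − 2.02X; [F] = 4.04X.
At X = 0.539: [G] = 2.45, [D] = 0.931, [F] = 2.18.
Kc = [F]^2 / ([G] [D]) = 2.08.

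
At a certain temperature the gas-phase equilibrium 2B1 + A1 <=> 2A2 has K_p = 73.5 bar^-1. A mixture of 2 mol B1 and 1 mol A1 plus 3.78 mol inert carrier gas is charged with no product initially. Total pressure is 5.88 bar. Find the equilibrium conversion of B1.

Basis: 2 mol B1 initially; let X = conversion of B1. Extent ξ = X.
Mole table: n_B1 = 2 − 2X; n_A1 = 1 − X; n_A2 = 2X; n_I = 3.78 (inert).
Summing: n_T = 6.78 − X.
y_i = n_i/n_T, p_i = y_i·P. K_p = p_A2^2 / (p_B1^2 p_A1).
Setting this equal to 73.5 bar^-1 and taking the physical root (0 < X < 1) gives X = 0.794.

X = 0.794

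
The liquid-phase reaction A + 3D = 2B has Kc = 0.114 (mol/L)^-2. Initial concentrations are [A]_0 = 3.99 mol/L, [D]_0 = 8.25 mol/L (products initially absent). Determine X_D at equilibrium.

Let X = conversion of D; extent ξ = 8.25X/3 mol/L.
Concentrations: [A] = 3.99 − 2.75X; [D] = 8.25 − 8.25X; [B] = 5.5X.
Kc = [B]^2 / ([A] [D]^3).
Setting equal to 0.114 and solving for X on (0,1) gives X = 0.589.

X = 0.589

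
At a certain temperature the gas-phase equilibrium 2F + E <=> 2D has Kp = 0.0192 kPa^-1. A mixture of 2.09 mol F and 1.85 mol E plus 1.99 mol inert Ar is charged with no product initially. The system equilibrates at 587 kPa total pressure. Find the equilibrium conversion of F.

X = 0.616

Take 2.09 mol F as basis and let X be its fractional conversion, so ξ = 1.04X.
Species balance: n_F = 2.09 − 2.09X; n_E = 1.85 − 1.04X; n_D = 2.09X; n_I = 1.99 (inert).
Total moles n_T = 5.93 − 1.04X.
Mole fractions y_i = n_i/n_T; Kp = p_D^2 / (p_F^2 p_E) with p_i = y_i·P.
This yields a degree-3 equation in X; solving on (0,1), X = 0.616.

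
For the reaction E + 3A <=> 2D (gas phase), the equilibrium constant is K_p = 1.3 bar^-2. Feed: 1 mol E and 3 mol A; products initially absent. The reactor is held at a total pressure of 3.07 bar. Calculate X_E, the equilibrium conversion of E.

X = 0.575

Let X = conversion of E (basis 1 mol E); extent of reaction ξ = X.
Species balance: n_E = 1 − X; n_A = 3 − 3X; n_D = 2X.
Total moles n_T = 4 − 2X.
Mole fractions y_i = n_i/n_T; K_p = p_D^2 / (p_E p_A^3) with p_i = y_i·P.
This yields a degree-4 equation in X; solving on (0,1), X = 0.575.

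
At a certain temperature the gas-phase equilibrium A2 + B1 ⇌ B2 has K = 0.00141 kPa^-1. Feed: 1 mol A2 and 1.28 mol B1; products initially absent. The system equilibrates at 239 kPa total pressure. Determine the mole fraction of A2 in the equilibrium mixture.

y_A2 = 0.399

Take 1 mol A2 as basis and let X be its fractional conversion, so ξ = X.
Species balance: n_A2 = 1 − X; n_B1 = 1.28 − X; n_B2 = X.
Summing: n_T = 2.28 − X.
y_i = n_i/n_T, p_i = y_i·P. K = p_B2 / (p_A2 p_B1).
Substituting and setting equal to 0.00141 kPa^-1 gives a polynomial in X; the root in (0,1) is X = 0.152.
Then n_A2 = 0.848, n_T = 2.13, so y_A2 = 0.399.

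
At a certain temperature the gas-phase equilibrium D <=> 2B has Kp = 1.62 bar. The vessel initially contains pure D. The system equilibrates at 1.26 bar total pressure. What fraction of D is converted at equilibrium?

X = 0.493

Let X = conversion of D (basis 1 mol D); extent of reaction ξ = X.
Species balance: n_D = 1 − X; n_B = 2X.
Total moles n_T = 1 + X.
Mole fractions y_i = n_i/n_T; Kp = p_B^2 / (p_D) with p_i = y_i·P.
This yields a degree-2 equation in X; solving on (0,1), X = 0.493.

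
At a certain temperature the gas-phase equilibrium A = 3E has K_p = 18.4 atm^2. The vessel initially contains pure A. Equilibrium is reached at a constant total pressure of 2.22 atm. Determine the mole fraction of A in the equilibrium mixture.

Take 1 mol A as basis and let X be its fractional conversion, so ξ = X.
Species balance: n_A = 1 − X; n_E = 3X.
Summing: n_T = 1 + 2X.
With p_i = (n_i/n_T)P, K_p = p_E^3 / (p_A).
Equating to 18.4 atm^2 and solving on 0 < X < 1: X = 0.638.
Then n_A = 0.362, n_T = 2.28, so y_A = 0.159.

y_A = 0.159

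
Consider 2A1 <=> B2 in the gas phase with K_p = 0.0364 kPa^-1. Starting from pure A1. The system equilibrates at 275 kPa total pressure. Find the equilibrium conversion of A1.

Let X = conversion of A1 (basis 1 mol A1); extent of reaction ξ = 0.5X.
Species balance: n_A1 = 1 − X; n_B2 = 0.5X.
Summing: n_T = 1 − 0.5X.
y_i = n_i/n_T, p_i = y_i·P. K_p = p_B2 / (p_A1^2).
This yields a degree-2 equation in X; solving on (0,1), X = 0.844.

X = 0.844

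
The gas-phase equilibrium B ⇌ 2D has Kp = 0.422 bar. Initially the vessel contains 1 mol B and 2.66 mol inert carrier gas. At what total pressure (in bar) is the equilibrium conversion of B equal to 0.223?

Basis: 1 mol B initially; let X = conversion of B. Extent ξ = X.
At extent ξ: n_B = 1 − X; n_D = 2X; n_I = 2.66 (inert).
Summing: n_T = 3.66 + X.
Kp = p_D^2 / (p_B) with p_i = (n_i/n_T)·P.
At X = 0.223: the mole-fraction product g(X) = Π y_i^ν_i = 0.06593. Since Kp = g(X)·P^{1}, P = (Kp/g)^(1/1) = (0.422/0.06593)^(1/1) = 6.4 bar.

P = 6.4 bar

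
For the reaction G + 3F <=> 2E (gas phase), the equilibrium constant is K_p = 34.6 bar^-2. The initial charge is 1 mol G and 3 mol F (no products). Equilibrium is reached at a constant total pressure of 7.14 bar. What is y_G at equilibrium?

Basis: 1 mol G initially; let X = conversion of G. Extent ξ = X.
Mole table: n_G = 1 − X; n_F = 3 − 3X; n_E = 2X.
n_T = Σnᵢ = 4 − 2X.
Mole fractions y_i = n_i/n_T; K_p = p_E^2 / (p_G p_F^3) with p_i = y_i·P.
This yields a degree-4 equation in X; solving on (0,1), X = 0.866.
Then n_G = 0.134, n_T = 2.27, so y_G = 0.059.

y_G = 0.059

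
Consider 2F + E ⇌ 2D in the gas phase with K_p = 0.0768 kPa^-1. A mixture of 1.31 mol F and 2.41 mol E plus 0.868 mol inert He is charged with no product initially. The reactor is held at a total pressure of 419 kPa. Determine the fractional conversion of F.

X = 0.795

Basis: 1.31 mol F initially; let X = conversion of F. Extent ξ = 0.655X.
At extent ξ: n_F = 1.31 − 1.31X; n_E = 2.41 − 0.655X; n_D = 1.31X; n_I = 0.868 (inert).
Summing: n_T = 4.59 − 0.655X.
Mole fractions y_i = n_i/n_T; K_p = p_D^2 / (p_F^2 p_E) with p_i = y_i·P.
Substituting and setting equal to 0.0768 kPa^-1 gives a polynomial in X; the root in (0,1) is X = 0.795.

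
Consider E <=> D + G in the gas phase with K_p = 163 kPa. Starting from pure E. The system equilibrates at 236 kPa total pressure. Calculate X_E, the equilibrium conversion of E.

X = 0.639

Take 1 mol E as basis and let X be its fractional conversion, so ξ = X.
At extent ξ: n_E = 1 − X; n_D = X; n_G = X.
Total moles n_T = 1 + X.
Mole fractions y_i = n_i/n_T; K_p = p_D p_G / (p_E) with p_i = y_i·P.
Equating to 163 kPa and solving on 0 < X < 1: X = 0.639.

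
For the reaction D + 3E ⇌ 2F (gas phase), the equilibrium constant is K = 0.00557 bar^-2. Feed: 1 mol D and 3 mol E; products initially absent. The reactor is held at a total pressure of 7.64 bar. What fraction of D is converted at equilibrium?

X = 0.242

Basis: 1 mol D initially; let X = conversion of D. Extent ξ = X.
Species balance: n_D = 1 − X; n_E = 3 − 3X; n_F = 2X.
Total moles n_T = 4 − 2X.
y_i = n_i/n_T, p_i = y_i·P. K = p_F^2 / (p_D p_E^3).
Substituting and setting equal to 0.00557 bar^-2 gives a polynomial in X; the root in (0,1) is X = 0.242.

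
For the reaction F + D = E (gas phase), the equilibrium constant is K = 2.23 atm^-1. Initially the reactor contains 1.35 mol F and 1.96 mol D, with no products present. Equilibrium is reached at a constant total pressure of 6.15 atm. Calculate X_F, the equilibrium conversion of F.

X = 0.839

Let X = conversion of F (basis 1.35 mol F); extent of reaction ξ = 1.35X.
Mole table: n_F = 1.35 − 1.35X; n_D = 1.96 − 1.35X; n_E = 1.35X.
Summing: n_T = 3.31 − 1.35X.
Mole fractions y_i = n_i/n_T; K = p_E / (p_F p_D) with p_i = y_i·P.
This yields a degree-2 equation in X; solving on (0,1), X = 0.839.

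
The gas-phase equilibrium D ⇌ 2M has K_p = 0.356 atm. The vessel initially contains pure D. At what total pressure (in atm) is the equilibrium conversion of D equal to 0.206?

P = 2.01 atm

Take 1 mol D as basis and let X be its fractional conversion, so ξ = X.
Species balance: n_D = 1 − X; n_M = 2X.
n_T = Σnᵢ = 1 + X.
K_p = p_M^2 / (p_D) with p_i = (n_i/n_T)·P.
At X = 0.206: the mole-fraction product g(X) = Π y_i^ν_i = 0.1773. Since K_p = g(X)·P^{1}, P = (K_p/g)^(1/1) = (0.356/0.1773)^(1/1) = 2.01 atm.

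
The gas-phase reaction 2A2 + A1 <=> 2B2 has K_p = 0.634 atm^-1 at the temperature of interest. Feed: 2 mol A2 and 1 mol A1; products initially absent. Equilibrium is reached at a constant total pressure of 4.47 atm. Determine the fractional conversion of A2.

Basis: 2 mol A2 initially; let X = conversion of A2. Extent ξ = X.
Moles: n_A2 = 2 − 2X; n_A1 = 1 − X; n_B2 = 2X.
n_T = Σnᵢ = 3 − X.
y_i = n_i/n_T, p_i = y_i·P. K_p = p_B2^2 / (p_A2^2 p_A1).
Equating to 0.634 atm^-1 and solving on 0 < X < 1: X = 0.440.

X = 0.440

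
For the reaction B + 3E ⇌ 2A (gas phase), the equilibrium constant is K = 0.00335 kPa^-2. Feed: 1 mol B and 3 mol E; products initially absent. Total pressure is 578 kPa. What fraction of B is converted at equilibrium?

X = 0.850

Take 1 mol B as basis and let X be its fractional conversion, so ξ = X.
Mole table: n_B = 1 − X; n_E = 3 − 3X; n_A = 2X.
Total moles n_T = 4 − 2X.
With p_i = (n_i/n_T)P, K = p_A^2 / (p_B p_E^3).
This yields a degree-4 equation in X; solving on (0,1), X = 0.850.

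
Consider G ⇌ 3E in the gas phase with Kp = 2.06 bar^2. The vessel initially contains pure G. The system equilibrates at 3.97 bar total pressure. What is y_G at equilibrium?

y_G = 0.577

Let X = conversion of G (basis 1 mol G); extent of reaction ξ = X.
Moles: n_G = 1 − X; n_E = 3X.
Summing: n_T = 1 + 2X.
With p_i = (n_i/n_T)P, Kp = p_E^3 / (p_G).
This yields a degree-3 equation in X; solving on (0,1), X = 0.196.
Then n_G = 0.804, n_T = 1.39, so y_G = 0.577.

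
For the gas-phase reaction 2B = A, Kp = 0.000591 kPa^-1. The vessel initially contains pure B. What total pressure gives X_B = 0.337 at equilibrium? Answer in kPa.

Let X = conversion of B (basis 1 mol B); extent of reaction ξ = 0.5X.
Species balance: n_B = 1 − X; n_A = 0.5X.
Summing: n_T = 1 − 0.5X.
Kp = p_A / (p_B^2) with p_i = (n_i/n_T)·P.
At X = 0.337: the mole-fraction product g(X) = Π y_i^ν_i = 0.3187. Since Kp = g(X)·P^{-1}, P = (g/Kp)^(1/1) = (0.3187/0.000591)^(1/1) = 539 kPa.

P = 539 kPa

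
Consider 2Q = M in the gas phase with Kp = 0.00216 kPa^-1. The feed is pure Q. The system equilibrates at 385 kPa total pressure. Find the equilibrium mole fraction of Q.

y_Q = 0.649

Let X = conversion of Q (basis 1 mol Q); extent of reaction ξ = 0.5X.
At extent ξ: n_Q = 1 − X; n_M = 0.5X.
Summing: n_T = 1 − 0.5X.
Mole fractions y_i = n_i/n_T; Kp = p_M / (p_Q^2) with p_i = y_i·P.
This yields a degree-2 equation in X; solving on (0,1), X = 0.519.
Then n_Q = 0.481, n_T = 0.74, so y_Q = 0.649.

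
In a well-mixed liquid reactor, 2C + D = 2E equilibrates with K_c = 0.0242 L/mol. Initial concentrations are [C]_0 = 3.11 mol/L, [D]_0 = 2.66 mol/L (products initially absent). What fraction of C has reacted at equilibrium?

X = 0.193

Let X = conversion of C; extent ξ = 3.11X/2 mol/L.
Concentrations: [C] = 3.11 − 3.11X; [D] = 2.66 − 1.55X; [E] = 3.11X.
K_c = [E]^2 / ([C]^2 [D]).
Solving K_c = 0.0242 for X ∈ (0,1): X = 0.193.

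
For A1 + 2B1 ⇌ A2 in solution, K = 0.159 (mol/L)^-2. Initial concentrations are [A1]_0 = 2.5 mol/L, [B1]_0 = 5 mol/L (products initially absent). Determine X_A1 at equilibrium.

Let X = conversion of A1; extent ξ = 2.5·X mol/L.
Concentrations: [A1] = 2.5 − 2.5X; [B1] = 5 − 5X; [A2] = 2.5X.
K = [A2] / ([A1] [B1]^2).
This equals 0.159 at X = 0.499 (the root in 0 < X < 1).

X = 0.499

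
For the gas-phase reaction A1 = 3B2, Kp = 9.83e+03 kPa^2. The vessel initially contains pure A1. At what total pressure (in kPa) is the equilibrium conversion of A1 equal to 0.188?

Basis: 1 mol A1 initially; let X = conversion of A1. Extent ξ = X.
Species balance: n_A1 = 1 − X; n_B2 = 3X.
Total moles n_T = 1 + 2X.
Kp = p_B2^3 / (p_A1) with p_i = (n_i/n_T)·P.
At X = 0.188: the mole-fraction product g(X) = Π y_i^ν_i = 0.1167. Since Kp = g(X)·P^{2}, P = (Kp/g)^(1/2) = (9.83e+03/0.1167)^(1/2) = 290 kPa.

P = 290 kPa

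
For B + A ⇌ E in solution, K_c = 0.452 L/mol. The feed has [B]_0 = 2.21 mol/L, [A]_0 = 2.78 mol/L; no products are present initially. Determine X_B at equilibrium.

Let X = conversion of B; extent ξ = 2.21·X mol/L.
Concentrations: [B] = 2.21 − 2.21X; [A] = 2.78 − 2.21X; [E] = 2.21X.
K_c = [E] / ([B] [A]).
This equals 0.452 at X = 0.447 (the root in 0 < X < 1).

X = 0.447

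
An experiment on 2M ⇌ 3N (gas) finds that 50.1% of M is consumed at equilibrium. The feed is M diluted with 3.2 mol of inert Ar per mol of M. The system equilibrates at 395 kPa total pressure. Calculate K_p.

Take 1 mol M as basis and let X be its fractional conversion, so ξ = 0.5X.
Species balance: n_M = 1 − X; n_N = 1.5X; n_I = 3.2 (inert).
Total moles n_T = 4.2 + 0.5X.
At X = 0.501: n_M = 0.499, n_N = 0.752, n_T = 4.45.
p_i = (n_i/n_T)·P. K_p = p_N^3 / (p_M^2) = 151 kPa.

K_p = 151 kPa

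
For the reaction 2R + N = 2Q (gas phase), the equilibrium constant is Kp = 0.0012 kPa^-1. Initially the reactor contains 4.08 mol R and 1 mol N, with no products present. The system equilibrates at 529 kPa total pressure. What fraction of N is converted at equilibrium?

Let X = conversion of N (basis 1 mol N); extent of reaction ξ = X.
Mole table: n_R = 4.08 − 2X; n_N = 1 − X; n_Q = 2X.
n_T = Σnᵢ = 5.08 − X.
Mole fractions y_i = n_i/n_T; Kp = p_Q^2 / (p_R^2 p_N) with p_i = y_i·P.
Substituting and setting equal to 0.0012 kPa^-1 gives a polynomial in X; the root in (0,1) is X = 0.442.

X = 0.442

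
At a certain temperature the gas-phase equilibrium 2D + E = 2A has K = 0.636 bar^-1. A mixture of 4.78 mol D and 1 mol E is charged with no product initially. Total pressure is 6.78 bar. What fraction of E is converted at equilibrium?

X = 0.753

Take 1 mol E as basis and let X be its fractional conversion, so ξ = X.
Moles: n_D = 4.78 − 2X; n_E = 1 − X; n_A = 2X.
Total moles n_T = 5.78 − X.
Mole fractions y_i = n_i/n_T; K = p_A^2 / (p_D^2 p_E) with p_i = y_i·P.
Setting this equal to 0.636 bar^-1 and taking the physical root (0 < X < 1) gives X = 0.753.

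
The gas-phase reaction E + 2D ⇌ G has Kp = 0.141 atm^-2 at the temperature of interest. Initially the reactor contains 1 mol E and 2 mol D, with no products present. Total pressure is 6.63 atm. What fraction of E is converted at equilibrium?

Let X = conversion of E (basis 1 mol E); extent of reaction ξ = X.
Mole table: n_E = 1 − X; n_D = 2 − 2X; n_G = X.
Summing: n_T = 3 − 2X.
With p_i = (n_i/n_T)P, Kp = p_G / (p_E p_D^2).
Setting this equal to 0.141 atm^-2 and taking the physical root (0 < X < 1) gives X = 0.570.

X = 0.570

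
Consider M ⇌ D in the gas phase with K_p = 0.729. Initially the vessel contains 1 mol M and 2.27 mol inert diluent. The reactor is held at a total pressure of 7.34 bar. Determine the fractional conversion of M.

Take 1 mol M as basis and let X be its fractional conversion, so ξ = X.
Mole table: n_M = 1 − X; n_D = X; n_I = 2.27 (inert).
Total moles n_T = 3.27 (Δν = 0, constant).
Mole fractions y_i = n_i/n_T; K_p = p_D / (p_M) with p_i = y_i·P.
Setting this equal to 0.729 and taking the physical root (0 < X < 1) gives X = 0.422.

X = 0.422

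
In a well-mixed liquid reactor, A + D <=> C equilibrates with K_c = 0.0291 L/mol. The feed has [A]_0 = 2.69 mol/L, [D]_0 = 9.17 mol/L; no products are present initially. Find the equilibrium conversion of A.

Let X = conversion of A; extent ξ = 2.69·X mol/L.
Concentrations: [A] = 2.69 − 2.69X; [D] = 9.17 − 2.69X; [C] = 2.69X.
K_c = [C] / ([A] [D]).
Solving K_c = 0.0291 for X ∈ (0,1): X = 0.201.

X = 0.201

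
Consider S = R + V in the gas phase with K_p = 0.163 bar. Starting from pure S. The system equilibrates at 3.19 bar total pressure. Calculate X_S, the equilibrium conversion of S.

X = 0.220

Let X = conversion of S (basis 1 mol S); extent of reaction ξ = X.
At extent ξ: n_S = 1 − X; n_R = X; n_V = X.
Summing: n_T = 1 + X.
Mole fractions y_i = n_i/n_T; K_p = p_R p_V / (p_S) with p_i = y_i·P.
Equating to 0.163 bar and solving on 0 < X < 1: X = 0.220.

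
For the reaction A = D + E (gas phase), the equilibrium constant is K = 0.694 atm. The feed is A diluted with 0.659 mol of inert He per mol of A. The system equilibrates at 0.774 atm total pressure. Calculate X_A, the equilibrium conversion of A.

Let X = conversion of A (basis 1 mol A); extent of reaction ξ = X.
Moles: n_A = 1 − X; n_D = X; n_E = X; n_I = 0.659 (inert).
Total moles n_T = 1.66 + X.
Mole fractions y_i = n_i/n_T; K = p_D p_E / (p_A) with p_i = y_i·P.
Substituting and setting equal to 0.694 atm gives a polynomial in X; the root in (0,1) is X = 0.743.

X = 0.743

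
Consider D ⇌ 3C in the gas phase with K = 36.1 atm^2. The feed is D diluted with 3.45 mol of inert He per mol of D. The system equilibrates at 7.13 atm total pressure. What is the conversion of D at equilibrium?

Basis: 1 mol D initially; let X = conversion of D. Extent ξ = X.
At extent ξ: n_D = 1 − X; n_C = 3X; n_I = 3.45 (inert).
Total moles n_T = 4.45 + 2X.
Mole fractions y_i = n_i/n_T; K = p_C^3 / (p_D) with p_i = y_i·P.
Equating to 36.1 atm^2 and solving on 0 < X < 1: X = 0.665.

X = 0.665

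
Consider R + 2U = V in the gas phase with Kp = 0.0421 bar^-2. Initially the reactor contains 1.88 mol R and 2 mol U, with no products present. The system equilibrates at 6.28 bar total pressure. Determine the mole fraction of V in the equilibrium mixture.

y_V = 0.124

Let X = conversion of U (basis 2 mol U); extent of reaction ξ = X.
Mole table: n_R = 1.88 − X; n_U = 2 − 2X; n_V = X.
n_T = Σnᵢ = 3.88 − 2X.
y_i = n_i/n_T, p_i = y_i·P. Kp = p_V / (p_R p_U^2).
Substituting and setting equal to 0.0421 bar^-2 gives a polynomial in X; the root in (0,1) is X = 0.387.
Then n_V = 0.387, n_T = 3.11, so y_V = 0.124.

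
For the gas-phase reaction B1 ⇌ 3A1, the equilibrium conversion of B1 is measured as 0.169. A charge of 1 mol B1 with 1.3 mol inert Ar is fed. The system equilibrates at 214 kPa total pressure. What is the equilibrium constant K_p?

K_p = 1.03e+03 kPa^2

Let X = conversion of B1 (basis 1 mol B1); extent of reaction ξ = X.
Moles: n_B1 = 1 − X; n_A1 = 3X; n_I = 1.3 (inert).
n_T = Σnᵢ = 2.3 + 2X.
At X = 0.169: n_B1 = 0.831, n_A1 = 0.507, n_T = 2.64.
p_i = (n_i/n_T)·P. K_p = p_A1^3 / (p_B1) = 1.03e+03 kPa^2.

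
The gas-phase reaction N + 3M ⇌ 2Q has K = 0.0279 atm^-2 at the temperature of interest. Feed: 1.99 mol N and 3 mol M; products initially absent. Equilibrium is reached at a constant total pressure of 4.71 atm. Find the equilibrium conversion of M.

Basis: 3 mol M initially; let X = conversion of M. Extent ξ = X.
At extent ξ: n_N = 1.99 − X; n_M = 3 − 3X; n_Q = 2X.
Summing: n_T = 4.99 − 2X.
Mole fractions y_i = n_i/n_T; K = p_Q^2 / (p_N p_M^3) with p_i = y_i·P.
Setting this equal to 0.0279 atm^-2 and taking the physical root (0 < X < 1) gives X = 0.332.

X = 0.332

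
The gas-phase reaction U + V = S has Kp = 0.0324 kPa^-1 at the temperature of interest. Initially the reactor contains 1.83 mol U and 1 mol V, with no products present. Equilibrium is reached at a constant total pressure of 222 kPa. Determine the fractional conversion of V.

Take 1 mol V as basis and let X be its fractional conversion, so ξ = X.
At extent ξ: n_U = 1.83 − X; n_V = 1 − X; n_S = X.
Total moles n_T = 2.83 − X.
y_i = n_i/n_T, p_i = y_i·P. Kp = p_S / (p_U p_V).
This yields a degree-2 equation in X; solving on (0,1), X = 0.786.

X = 0.786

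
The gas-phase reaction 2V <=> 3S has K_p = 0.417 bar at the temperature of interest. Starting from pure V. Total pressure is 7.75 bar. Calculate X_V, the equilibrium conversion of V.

X = 0.221

Let X = conversion of V (basis 1 mol V); extent of reaction ξ = 0.5X.
At extent ξ: n_V = 1 − X; n_S = 1.5X.
n_T = Σnᵢ = 1 + 0.5X.
Mole fractions y_i = n_i/n_T; K_p = p_S^3 / (p_V^2) with p_i = y_i·P.
Setting this equal to 0.417 bar and taking the physical root (0 < X < 1) gives X = 0.221.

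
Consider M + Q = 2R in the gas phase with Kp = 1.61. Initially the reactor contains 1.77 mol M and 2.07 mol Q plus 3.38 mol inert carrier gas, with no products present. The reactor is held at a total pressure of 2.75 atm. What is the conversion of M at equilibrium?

Let X = conversion of M (basis 1.77 mol M); extent of reaction ξ = 1.77X.
Moles: n_M = 1.77 − 1.77X; n_Q = 2.07 − 1.77X; n_R = 3.54X; n_I = 3.38 (inert).
Total moles n_T = 7.22 (Δν = 0, constant).
y_i = n_i/n_T, p_i = y_i·P. Kp = p_R^2 / (p_M p_Q).
Equating to 1.61 and solving on 0 < X < 1: X = 0.419.

X = 0.419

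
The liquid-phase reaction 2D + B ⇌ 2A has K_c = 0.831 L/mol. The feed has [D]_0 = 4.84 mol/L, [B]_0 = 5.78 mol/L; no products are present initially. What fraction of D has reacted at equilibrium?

Let X = conversion of D; extent ξ = 4.84X/2 mol/L.
Concentrations: [D] = 4.84 − 4.84X; [B] = 5.78 − 2.42X; [A] = 4.84X.
K_c = [A]^2 / ([D]^2 [B]).
This equals 0.831 at X = 0.651 (the root in 0 < X < 1).

X = 0.651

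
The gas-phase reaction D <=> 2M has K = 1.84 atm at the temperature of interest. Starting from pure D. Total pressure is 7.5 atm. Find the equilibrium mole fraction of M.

y_M = 0.388

Let X = conversion of D (basis 1 mol D); extent of reaction ξ = X.
At extent ξ: n_D = 1 − X; n_M = 2X.
Summing: n_T = 1 + X.
y_i = n_i/n_T, p_i = y_i·P. K = p_M^2 / (p_D).
Setting this equal to 1.84 atm and taking the physical root (0 < X < 1) gives X = 0.240.
Then n_M = 0.481, n_T = 1.24, so y_M = 0.388.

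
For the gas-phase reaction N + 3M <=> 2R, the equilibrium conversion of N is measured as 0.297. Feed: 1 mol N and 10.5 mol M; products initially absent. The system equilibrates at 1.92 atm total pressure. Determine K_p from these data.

Basis: 1 mol N initially; let X = conversion of N. Extent ξ = X.
Mole table: n_N = 1 − X; n_M = 10.5 − 3X; n_R = 2X.
n_T = Σnᵢ = 11.5 − 2X.
At X = 0.297: n_N = 0.703, n_M = 9.61, n_R = 0.594, n_T = 10.9.
p_i = (n_i/n_T)·P. K_p = p_R^2 / (p_N p_M^3) = 0.0183 atm^-2.

K_p = 0.0183 atm^-2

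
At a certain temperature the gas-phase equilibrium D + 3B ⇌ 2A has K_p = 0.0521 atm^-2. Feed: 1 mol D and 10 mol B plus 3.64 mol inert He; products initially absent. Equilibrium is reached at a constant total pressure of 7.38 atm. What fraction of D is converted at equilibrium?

Let X = conversion of D (basis 1 mol D); extent of reaction ξ = X.
Species balance: n_D = 1 − X; n_B = 10 − 3X; n_A = 2X; n_I = 3.64 (inert).
Total moles n_T = 14.6 − 2X.
With p_i = (n_i/n_T)P, K_p = p_A^2 / (p_D p_B^3).
Setting this equal to 0.0521 atm^-2 and taking the physical root (0 < X < 1) gives X = 0.728.

X = 0.728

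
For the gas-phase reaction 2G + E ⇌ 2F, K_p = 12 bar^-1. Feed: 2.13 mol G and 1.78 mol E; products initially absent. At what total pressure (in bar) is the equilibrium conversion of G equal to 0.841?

Basis: 2.13 mol G initially; let X = conversion of G. Extent ξ = 1.06X.
Species balance: n_G = 2.13 − 2.13X; n_E = 1.78 − 1.06X; n_F = 2.13X.
n_T = Σnᵢ = 3.91 − 1.06X.
K_p = p_F^2 / (p_G^2 p_E) with p_i = (n_i/n_T)·P.
At X = 0.841: the mole-fraction product g(X) = Π y_i^ν_i = 95.36. Since K_p = g(X)·P^{-1}, P = (g/K_p)^(1/1) = (95.36/12)^(1/1) = 7.95 bar.

P = 7.95 bar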